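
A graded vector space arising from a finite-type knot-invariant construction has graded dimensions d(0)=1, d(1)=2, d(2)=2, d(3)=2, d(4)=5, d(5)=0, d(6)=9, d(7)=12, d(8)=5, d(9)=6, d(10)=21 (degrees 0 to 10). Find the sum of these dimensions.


Total dimension = d(0) + d(1) + ... + d(10)
= 1 + 2 + 2 + 2 + 5 + 0 + 9 + 12 + 5 + 6 + 21
= 65

65


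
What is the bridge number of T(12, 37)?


The bridge number of T(p,q) is min(p,q).
min(12, 37) = 12

12


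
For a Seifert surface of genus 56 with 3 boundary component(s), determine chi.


chi = 2 - 2g - b
= 2 - 2*56 - 3
= 2 - 112 - 3 = -113

-113


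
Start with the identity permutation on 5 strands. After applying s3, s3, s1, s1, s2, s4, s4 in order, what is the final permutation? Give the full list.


Starting with identity [1, 2, 3, 4, 5].
Apply generators in sequence:
  After s3: [1, 2, 4, 3, 5]
  After s3: [1, 2, 3, 4, 5]
  After s1: [2, 1, 3, 4, 5]
  After s1: [1, 2, 3, 4, 5]
  After s2: [1, 3, 2, 4, 5]
  After s4: [1, 3, 2, 5, 4]
  After s4: [1, 3, 2, 4, 5]
Final permutation: [1, 3, 2, 4, 5]

[1, 3, 2, 4, 5]


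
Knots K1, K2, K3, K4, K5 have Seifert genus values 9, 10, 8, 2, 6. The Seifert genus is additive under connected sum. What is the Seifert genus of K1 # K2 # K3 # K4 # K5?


The Seifert genus is additive under connected sum.
Seifert genus(K1 # K2 # K3 # K4 # K5) = (9) + (10) + (8) + (2) + (6)
= 35

35


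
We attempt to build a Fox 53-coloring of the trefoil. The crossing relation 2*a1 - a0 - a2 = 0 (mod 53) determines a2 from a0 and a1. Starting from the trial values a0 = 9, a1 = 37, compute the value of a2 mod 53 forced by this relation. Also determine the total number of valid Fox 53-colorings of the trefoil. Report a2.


Step 1: Apply the given crossing relation 2*a1 - a0 - a2 = 0 (mod 53).
  a2 = 2*a1 - a0 mod 53
  a2 = 2*37 - 9 mod 53
  a2 = 74 - 9 mod 53
  a2 = 65 mod 53 = 12
Step 2: The trefoil has determinant 3.
  Number of Fox p-colorings (p prime) is p^2 if p = 3, else p.
  Since 53 does not divide 3, only trivial (constant) colorings exist.
  (So the trial a0 = 9, a1 = 37 with a0 != a1 does NOT extend to a valid coloring of the whole trefoil: the other two crossing relations require 3*(a1 - a0) = 0 (mod 53), which fails.)
  Total colorings = 53
Step 3: a2 = 12, total Fox 53-colorings = 53

12


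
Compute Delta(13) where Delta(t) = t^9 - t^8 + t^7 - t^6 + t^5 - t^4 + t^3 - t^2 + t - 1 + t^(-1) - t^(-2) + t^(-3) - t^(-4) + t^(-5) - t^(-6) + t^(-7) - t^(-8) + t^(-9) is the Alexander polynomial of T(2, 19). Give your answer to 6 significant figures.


Substituting t = 13 into Delta(t) = t^9 - t^8 + t^7 - t^6 + t^5 - t^4 + t^3 - t^2 + t - 1 + t^(-1) - t^(-2) + t^(-3) - t^(-4) + t^(-5) - t^(-6) + t^(-7) - t^(-8) + t^(-9):
Term values: (10604499373) + (-815730721) + (62748517) + (-4826809) + (371293) + (-28561) + (2197) + (-169) + (13) + (-1) + (0.0769231) + (-0.00591716) + (0.000455166) + (-3.50128e-05) + (2.69329e-06) + (-2.07176e-07) + (1.59366e-08) + (-1.22589e-09) + (9.42996e-11)
Sum = 9847035132
Rounded to 6 significant figures: 9.84704e+09

9.84704e+09


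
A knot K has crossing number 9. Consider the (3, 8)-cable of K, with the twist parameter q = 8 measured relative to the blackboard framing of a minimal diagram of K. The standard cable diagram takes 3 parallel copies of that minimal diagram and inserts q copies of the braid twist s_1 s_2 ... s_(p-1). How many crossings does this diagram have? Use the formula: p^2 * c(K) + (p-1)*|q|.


Step 1: Each of the c(K) crossings of the companion diagram becomes p*p = p^2 crossings among the p parallel strands, and each of the |q| twists s_1 s_2 ... s_(p-1) adds (p-1) crossings.
  Crossings = p^2 * c(K) + (p-1)*|q|
Step 2: = 3^2 * 9 + (3-1)*8
Step 3: = 9*9 + 2*8
Step 4: = 81 + 16 = 97

97


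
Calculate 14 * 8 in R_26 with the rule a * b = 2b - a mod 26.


14 * 8 = 2*8 - 14 mod 26
= 16 - 14 mod 26
= 2 mod 26 = 2

2


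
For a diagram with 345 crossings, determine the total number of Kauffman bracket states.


Each crossing contributes 2 choices (A-smoothing or B-smoothing).
Total states = 2^345 = 71671831749689734737838152978190216899892655911508785116799651230841339877765150252188079784691427704832

71671831749689734737838152978190216899892655911508785116799651230841339877765150252188079784691427704832


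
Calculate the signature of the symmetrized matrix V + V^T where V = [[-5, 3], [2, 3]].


Step 1: V + V^T = [[-10, 5], [5, 6]]
Step 2: trace = -4, det = -85
Step 3: Discriminant = (-4)^2 - 4*(-85) = 356
Step 4: Eigenvalues: 7.43398, -11.434
Step 5: Signature = (# positive eigenvalues) - (# negative eigenvalues) = 0

0


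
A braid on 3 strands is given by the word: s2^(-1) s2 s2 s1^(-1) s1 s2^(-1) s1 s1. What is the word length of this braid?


The word length counts the number of generators (including inverses).
Listing each generator: s2^(-1), s2, s2, s1^(-1), s1, s2^(-1), s1, s1
There are 8 generators in this braid word.

8


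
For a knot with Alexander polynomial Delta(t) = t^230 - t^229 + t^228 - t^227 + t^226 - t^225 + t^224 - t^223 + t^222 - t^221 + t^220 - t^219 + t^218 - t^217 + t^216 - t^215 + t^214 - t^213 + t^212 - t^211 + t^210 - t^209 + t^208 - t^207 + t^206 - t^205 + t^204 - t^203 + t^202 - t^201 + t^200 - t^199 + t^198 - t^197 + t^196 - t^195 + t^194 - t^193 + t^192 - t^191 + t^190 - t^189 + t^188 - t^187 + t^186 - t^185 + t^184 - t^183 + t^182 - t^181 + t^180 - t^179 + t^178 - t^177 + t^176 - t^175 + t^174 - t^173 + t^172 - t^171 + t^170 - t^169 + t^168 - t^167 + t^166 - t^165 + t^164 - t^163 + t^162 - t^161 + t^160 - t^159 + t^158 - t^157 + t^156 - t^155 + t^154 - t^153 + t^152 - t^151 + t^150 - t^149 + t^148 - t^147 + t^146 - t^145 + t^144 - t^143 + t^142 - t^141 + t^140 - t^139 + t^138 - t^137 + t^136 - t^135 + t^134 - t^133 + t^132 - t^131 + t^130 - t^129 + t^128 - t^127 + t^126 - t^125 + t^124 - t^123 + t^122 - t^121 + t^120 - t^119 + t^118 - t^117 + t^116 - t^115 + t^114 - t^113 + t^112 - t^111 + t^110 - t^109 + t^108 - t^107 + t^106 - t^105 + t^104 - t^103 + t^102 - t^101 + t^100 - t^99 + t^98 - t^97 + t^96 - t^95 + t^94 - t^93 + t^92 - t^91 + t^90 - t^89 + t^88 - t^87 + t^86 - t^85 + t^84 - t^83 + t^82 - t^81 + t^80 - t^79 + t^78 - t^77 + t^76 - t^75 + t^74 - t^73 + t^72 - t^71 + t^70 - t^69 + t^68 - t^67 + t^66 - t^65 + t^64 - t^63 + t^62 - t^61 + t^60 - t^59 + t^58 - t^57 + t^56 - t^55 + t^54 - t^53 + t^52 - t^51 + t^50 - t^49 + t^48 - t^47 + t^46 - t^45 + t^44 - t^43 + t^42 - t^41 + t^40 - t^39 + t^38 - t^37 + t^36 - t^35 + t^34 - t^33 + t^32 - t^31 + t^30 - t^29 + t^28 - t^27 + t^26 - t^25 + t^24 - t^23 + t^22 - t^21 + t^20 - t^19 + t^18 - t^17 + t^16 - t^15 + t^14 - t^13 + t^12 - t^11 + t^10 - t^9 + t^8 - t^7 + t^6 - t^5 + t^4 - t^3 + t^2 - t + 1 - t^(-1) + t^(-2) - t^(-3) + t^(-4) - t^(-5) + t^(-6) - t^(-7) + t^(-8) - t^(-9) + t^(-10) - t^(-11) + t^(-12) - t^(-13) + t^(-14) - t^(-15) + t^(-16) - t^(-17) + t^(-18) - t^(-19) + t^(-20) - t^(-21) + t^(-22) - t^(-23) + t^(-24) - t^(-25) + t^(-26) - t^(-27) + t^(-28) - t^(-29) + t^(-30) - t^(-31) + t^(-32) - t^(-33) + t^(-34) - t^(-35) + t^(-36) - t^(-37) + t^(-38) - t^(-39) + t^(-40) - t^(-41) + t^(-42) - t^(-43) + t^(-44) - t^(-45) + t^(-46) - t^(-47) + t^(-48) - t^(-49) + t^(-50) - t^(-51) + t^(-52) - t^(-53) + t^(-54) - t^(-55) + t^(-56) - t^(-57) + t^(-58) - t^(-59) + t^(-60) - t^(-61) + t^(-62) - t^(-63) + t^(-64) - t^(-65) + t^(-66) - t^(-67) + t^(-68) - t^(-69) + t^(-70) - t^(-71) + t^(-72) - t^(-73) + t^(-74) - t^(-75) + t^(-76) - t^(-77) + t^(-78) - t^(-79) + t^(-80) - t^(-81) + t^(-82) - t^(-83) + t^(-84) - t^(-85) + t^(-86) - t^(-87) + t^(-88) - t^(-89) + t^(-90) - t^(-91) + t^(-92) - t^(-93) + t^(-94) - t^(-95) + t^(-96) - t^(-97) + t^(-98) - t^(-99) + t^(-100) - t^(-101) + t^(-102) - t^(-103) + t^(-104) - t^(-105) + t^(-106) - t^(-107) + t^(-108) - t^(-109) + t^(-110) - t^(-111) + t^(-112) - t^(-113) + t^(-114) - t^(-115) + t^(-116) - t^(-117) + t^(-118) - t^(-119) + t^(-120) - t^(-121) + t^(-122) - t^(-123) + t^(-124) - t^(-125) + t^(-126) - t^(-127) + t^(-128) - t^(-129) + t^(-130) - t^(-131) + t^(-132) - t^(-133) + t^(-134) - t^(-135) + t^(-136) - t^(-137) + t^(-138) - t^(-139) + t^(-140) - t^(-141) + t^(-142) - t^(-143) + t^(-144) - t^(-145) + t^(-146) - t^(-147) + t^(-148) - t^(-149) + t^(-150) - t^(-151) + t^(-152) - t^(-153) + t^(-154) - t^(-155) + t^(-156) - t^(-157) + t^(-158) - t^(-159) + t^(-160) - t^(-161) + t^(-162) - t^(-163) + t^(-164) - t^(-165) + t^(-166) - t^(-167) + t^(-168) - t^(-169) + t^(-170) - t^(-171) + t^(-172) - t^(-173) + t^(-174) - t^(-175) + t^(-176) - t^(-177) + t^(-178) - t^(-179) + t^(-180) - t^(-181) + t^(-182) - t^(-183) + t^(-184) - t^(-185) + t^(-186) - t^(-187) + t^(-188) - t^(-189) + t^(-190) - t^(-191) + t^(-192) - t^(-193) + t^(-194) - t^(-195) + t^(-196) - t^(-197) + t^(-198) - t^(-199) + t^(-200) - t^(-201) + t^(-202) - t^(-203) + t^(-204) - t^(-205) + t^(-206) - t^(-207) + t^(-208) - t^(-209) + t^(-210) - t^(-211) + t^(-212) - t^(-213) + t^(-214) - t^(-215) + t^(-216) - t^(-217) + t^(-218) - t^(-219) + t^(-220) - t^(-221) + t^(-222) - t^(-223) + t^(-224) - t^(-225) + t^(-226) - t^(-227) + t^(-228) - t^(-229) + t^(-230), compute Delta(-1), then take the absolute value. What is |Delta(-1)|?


Step 1: The polynomial has 461 terms with alternating signs, exponents from 230 down to -230.
Step 2: Substitute t = -1. The i-th term has coefficient (-1)^i and exponent (m-i),
  so its value is (-1)^i * (-1)^(m-i) = (-1)^m = 1 for every i.
Step 3: All 461 terms equal 1, so Delta(-1) = 461 * (1) = 461
Step 4: |Delta(-1)| = 461

461


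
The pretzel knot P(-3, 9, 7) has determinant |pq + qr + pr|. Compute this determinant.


Step 1: Compute pq + qr + pr.
pq = (-3)*9 = -27
qr = 9*7 = 63
pr = (-3)*7 = -21
pq + qr + pr = -27 + 63 + (-21) = 15
Step 2: Take absolute value.
det(P(-3,9,7)) = |15| = 15

15


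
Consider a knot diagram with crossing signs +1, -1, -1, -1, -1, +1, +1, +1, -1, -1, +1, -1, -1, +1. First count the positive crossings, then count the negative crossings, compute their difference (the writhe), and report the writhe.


Step 1: Count positive crossings (+1).
Positive crossings: 6
Step 2: Count negative crossings (-1).
Negative crossings: 8
Step 3: Writhe = (positive) - (negative)
w = 6 - 8 = -2
Step 4: |w| = 2, and w is negative

-2


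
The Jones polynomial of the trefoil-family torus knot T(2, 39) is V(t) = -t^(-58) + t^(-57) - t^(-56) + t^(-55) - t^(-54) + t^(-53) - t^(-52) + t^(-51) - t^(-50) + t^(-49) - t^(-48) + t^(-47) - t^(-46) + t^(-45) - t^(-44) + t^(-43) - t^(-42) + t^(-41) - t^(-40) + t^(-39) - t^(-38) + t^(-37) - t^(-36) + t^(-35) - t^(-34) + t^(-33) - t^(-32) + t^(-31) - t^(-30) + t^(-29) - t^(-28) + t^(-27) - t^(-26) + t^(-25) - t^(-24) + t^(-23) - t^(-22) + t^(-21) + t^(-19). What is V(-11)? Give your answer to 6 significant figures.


Substituting t = -11 into V(t) = -t^(-58) + t^(-57) - t^(-56) + t^(-55) - t^(-54) + t^(-53) - t^(-52) + t^(-51) - t^(-50) + t^(-49) - t^(-48) + t^(-47) - t^(-46) + t^(-45) - t^(-44) + t^(-43) - t^(-42) + t^(-41) - t^(-40) + t^(-39) - t^(-38) + t^(-37) - t^(-36) + t^(-35) - t^(-34) + t^(-33) - t^(-32) + t^(-31) - t^(-30) + t^(-29) - t^(-28) + t^(-27) - t^(-26) + t^(-25) - t^(-24) + t^(-23) - t^(-22) + t^(-21) + t^(-19):
  (-)t^(-58) = -3.97397e-61
  (+)t^(-57) = -4.37136e-60
  (-)t^(-56) = -4.8085e-59
  (+)t^(-55) = -5.28935e-58
  (-)t^(-54) = -5.81829e-57
  (+)t^(-53) = -6.40011e-56
  (-)t^(-52) = -7.04013e-55
  (+)t^(-51) = -7.74414e-54
  (-)t^(-50) = -8.51855e-53
  (+)t^(-49) = -9.37041e-52
  (-)t^(-48) = -1.03074e-50
  (+)t^(-47) = -1.13382e-49
  (-)t^(-46) = -1.2472e-48
  (+)t^(-45) = -1.37192e-47
  (-)t^(-44) = -1.50911e-46
  (+)t^(-43) = -1.66002e-45
  (-)t^(-42) = -1.82603e-44
  (+)t^(-41) = -2.00863e-43
  (-)t^(-40) = -2.20949e-42
  (+)t^(-39) = -2.43044e-41
  (-)t^(-38) = -2.67349e-40
  (+)t^(-37) = -2.94083e-39
  (-)t^(-36) = -3.23492e-38
  (+)t^(-35) = -3.55841e-37
  (-)t^(-34) = -3.91425e-36
  (+)t^(-33) = -4.30568e-35
  (-)t^(-32) = -4.73624e-34
  (+)t^(-31) = -5.20987e-33
  (-)t^(-30) = -5.73086e-32
  (+)t^(-29) = -6.30394e-31
  (-)t^(-28) = -6.93433e-30
  (+)t^(-27) = -7.62777e-29
  (-)t^(-26) = -8.39055e-28
  (+)t^(-25) = -9.2296e-27
  (-)t^(-24) = -1.01526e-25
  (+)t^(-23) = -1.11678e-24
  (-)t^(-22) = -1.22846e-23
  (+)t^(-21) = -1.35131e-22
  (+)t^(-19) = -1.63508e-20
Sum = (-3.97397e-61) + (-4.37136e-60) + (-4.8085e-59) + (-5.28935e-58) + (-5.81829e-57) + (-6.40011e-56) + (-7.04013e-55) + (-7.74414e-54) + (-8.51855e-53) + (-9.37041e-52) + (-1.03074e-50) + (-1.13382e-49) + (-1.2472e-48) + (-1.37192e-47) + (-1.50911e-46) + (-1.66002e-45) + (-1.82603e-44) + (-2.00863e-43) + (-2.20949e-42) + (-2.43044e-41) + (-2.67349e-40) + (-2.94083e-39) + (-3.23492e-38) + (-3.55841e-37) + (-3.91425e-36) + (-4.30568e-35) + (-4.73624e-34) + (-5.20987e-33) + (-5.73086e-32) + (-6.30394e-31) + (-6.93433e-30) + (-7.62777e-29) + (-8.39055e-28) + (-9.2296e-27) + (-1.01526e-25) + (-1.11678e-24) + (-1.22846e-23) + (-1.35131e-22) + (-1.63508e-20)
= -1.649944271e-20
Rounded to 6 significant figures: -1.64994e-20

-1.64994e-20


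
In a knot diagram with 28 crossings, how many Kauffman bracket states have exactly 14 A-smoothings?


We choose which 14 of 28 crossings get A-smoothings.
C(28, 14) = 28! / (14! * 14!)
= 40116600

40116600


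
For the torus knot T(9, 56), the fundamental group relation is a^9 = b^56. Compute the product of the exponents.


The relation is a^9 = b^56.
Product of exponents = 9 * 56
= 504

504


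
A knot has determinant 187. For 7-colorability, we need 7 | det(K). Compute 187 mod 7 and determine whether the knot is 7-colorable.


Step 1: A knot is p-colorable if and only if p divides its determinant.
Step 2: Compute 187 mod 7.
187 = 26 * 7 + 5
Step 3: 187 mod 7 = 5
Step 4: The knot is 7-colorable: no

5


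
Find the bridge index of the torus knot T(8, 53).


The bridge number of T(p,q) is min(p,q).
min(8, 53) = 8

8


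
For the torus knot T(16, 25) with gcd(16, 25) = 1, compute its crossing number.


For a torus knot T(p, q) with gcd(p,q)=1,
the crossing number is min(p*(q-1), q*(p-1)).
p*(q-1) = 16*24 = 384
q*(p-1) = 25*15 = 375
min(384, 375) = 375

375


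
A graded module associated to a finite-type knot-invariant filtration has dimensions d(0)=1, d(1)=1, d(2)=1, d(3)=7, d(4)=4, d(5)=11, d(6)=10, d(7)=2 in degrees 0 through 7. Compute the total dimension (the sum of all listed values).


Total dimension = d(0) + d(1) + ... + d(7)
= 1 + 1 + 1 + 7 + 4 + 11 + 10 + 2
= 37

37


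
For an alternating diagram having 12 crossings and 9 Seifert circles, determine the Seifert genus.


For alternating knots, g = (c - s + 1)/2.
= (12 - 9 + 1)/2
= 4/2 = 2

2


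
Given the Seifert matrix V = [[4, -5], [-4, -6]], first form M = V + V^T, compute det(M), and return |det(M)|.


Step 1: Form V + V^T where V = [[4, -5], [-4, -6]]
  V^T = [[4, -4], [-5, -6]]
  V + V^T = [[8, -9], [-9, -12]]
Step 2: det(V + V^T) = 8*(-12) - (-9)*(-9)
  = -96 - 81 = -177
Step 3: Knot determinant = |det(V + V^T)| = |-177| = 177

177


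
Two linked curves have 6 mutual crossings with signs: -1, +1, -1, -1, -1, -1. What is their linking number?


Step 1: Count positive crossings: 1
Step 2: Count negative crossings: 5
Step 3: Sum of signs = 1 - 5 = -4
Step 4: Linking number = sum/2 = -4/2 = -2

-2


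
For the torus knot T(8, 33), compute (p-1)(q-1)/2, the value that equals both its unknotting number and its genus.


For a torus knot T(p,q), both the unknotting number and genus equal (p-1)(q-1)/2.
= (8-1)(33-1)/2
= 7*32/2
= 224/2 = 112

112


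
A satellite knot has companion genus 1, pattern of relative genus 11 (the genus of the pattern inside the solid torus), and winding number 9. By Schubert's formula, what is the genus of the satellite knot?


Schubert: g(satellite) = g_rel(pattern) + |winding| * g(companion),
where g_rel(pattern) is the genus of the pattern relative to the solid torus.
= 11 + 9 * 1
= 11 + 9 = 20

20


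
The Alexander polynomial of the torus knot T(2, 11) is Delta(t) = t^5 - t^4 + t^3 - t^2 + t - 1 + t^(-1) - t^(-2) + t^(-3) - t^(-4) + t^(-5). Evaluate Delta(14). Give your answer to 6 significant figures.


Substituting t = 14 into Delta(t) = t^5 - t^4 + t^3 - t^2 + t - 1 + t^(-1) - t^(-2) + t^(-3) - t^(-4) + t^(-5):
Term values: (537824) + (-38416) + (2744) + (-196) + (14) + (-1) + (0.0714286) + (-0.00510204) + (0.000364431) + (-2.60308e-05) + (1.85934e-06)
Sum = 501969.0667
Rounded to 6 significant figures: 501969

501969


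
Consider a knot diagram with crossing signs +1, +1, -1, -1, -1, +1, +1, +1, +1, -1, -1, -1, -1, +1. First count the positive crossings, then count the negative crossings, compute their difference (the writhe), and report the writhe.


Step 1: Count positive crossings (+1).
Positive crossings: 7
Step 2: Count negative crossings (-1).
Negative crossings: 7
Step 3: Writhe = (positive) - (negative)
w = 7 - 7 = 0
Step 4: |w| = 0, and w is zero

0


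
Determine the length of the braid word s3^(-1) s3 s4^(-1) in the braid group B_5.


The word length counts the number of generators (including inverses).
Listing each generator: s3^(-1), s3, s4^(-1)
There are 3 generators in this braid word.

3


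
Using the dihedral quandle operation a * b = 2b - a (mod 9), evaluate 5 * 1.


5 * 1 = 2*1 - 5 mod 9
= 2 - 5 mod 9
= -3 mod 9 = 6

6


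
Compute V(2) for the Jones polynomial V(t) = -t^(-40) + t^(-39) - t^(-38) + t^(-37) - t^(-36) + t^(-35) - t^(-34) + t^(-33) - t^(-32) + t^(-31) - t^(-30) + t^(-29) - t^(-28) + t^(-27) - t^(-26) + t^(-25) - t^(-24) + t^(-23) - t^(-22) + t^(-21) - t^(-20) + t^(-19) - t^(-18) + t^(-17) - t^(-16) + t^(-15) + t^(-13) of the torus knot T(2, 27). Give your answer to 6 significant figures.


Substituting t = 2 into V(t) = -t^(-40) + t^(-39) - t^(-38) + t^(-37) - t^(-36) + t^(-35) - t^(-34) + t^(-33) - t^(-32) + t^(-31) - t^(-30) + t^(-29) - t^(-28) + t^(-27) - t^(-26) + t^(-25) - t^(-24) + t^(-23) - t^(-22) + t^(-21) - t^(-20) + t^(-19) - t^(-18) + t^(-17) - t^(-16) + t^(-15) + t^(-13):
  (-)t^(-40) = -9.09495e-13
  (+)t^(-39) = 1.81899e-12
  (-)t^(-38) = -3.63798e-12
  (+)t^(-37) = 7.27596e-12
  (-)t^(-36) = -1.45519e-11
  (+)t^(-35) = 2.91038e-11
  (-)t^(-34) = -5.82077e-11
  (+)t^(-33) = 1.16415e-10
  (-)t^(-32) = -2.32831e-10
  (+)t^(-31) = 4.65661e-10
  (-)t^(-30) = -9.31323e-10
  (+)t^(-29) = 1.86265e-09
  (-)t^(-28) = -3.72529e-09
  (+)t^(-27) = 7.45058e-09
  (-)t^(-26) = -1.49012e-08
  (+)t^(-25) = 2.98023e-08
  (-)t^(-24) = -5.96046e-08
  (+)t^(-23) = 1.19209e-07
  (-)t^(-22) = -2.38419e-07
  (+)t^(-21) = 4.76837e-07
  (-)t^(-20) = -9.53674e-07
  (+)t^(-19) = 1.90735e-06
  (-)t^(-18) = -3.8147e-06
  (+)t^(-17) = 7.62939e-06
  (-)t^(-16) = -1.52588e-05
  (+)t^(-15) = 3.05176e-05
  (+)t^(-13) = 0.00012207
Sum = (-9.09495e-13) + (1.81899e-12) + (-3.63798e-12) + (7.27596e-12) + (-1.45519e-11) + (2.91038e-11) + (-5.82077e-11) + (1.16415e-10) + (-2.32831e-10) + (4.65661e-10) + (-9.31323e-10) + (1.86265e-09) + (-3.72529e-09) + (7.45058e-09) + (-1.49012e-08) + (2.98023e-08) + (-5.96046e-08) + (1.19209e-07) + (-2.38419e-07) + (4.76837e-07) + (-9.53674e-07) + (1.90735e-06) + (-3.8147e-06) + (7.62939e-06) + (-1.52588e-05) + (3.05176e-05) + (0.00012207)
= 0.0001424153643
Rounded to 6 significant figures: 0.000142415

0.000142415


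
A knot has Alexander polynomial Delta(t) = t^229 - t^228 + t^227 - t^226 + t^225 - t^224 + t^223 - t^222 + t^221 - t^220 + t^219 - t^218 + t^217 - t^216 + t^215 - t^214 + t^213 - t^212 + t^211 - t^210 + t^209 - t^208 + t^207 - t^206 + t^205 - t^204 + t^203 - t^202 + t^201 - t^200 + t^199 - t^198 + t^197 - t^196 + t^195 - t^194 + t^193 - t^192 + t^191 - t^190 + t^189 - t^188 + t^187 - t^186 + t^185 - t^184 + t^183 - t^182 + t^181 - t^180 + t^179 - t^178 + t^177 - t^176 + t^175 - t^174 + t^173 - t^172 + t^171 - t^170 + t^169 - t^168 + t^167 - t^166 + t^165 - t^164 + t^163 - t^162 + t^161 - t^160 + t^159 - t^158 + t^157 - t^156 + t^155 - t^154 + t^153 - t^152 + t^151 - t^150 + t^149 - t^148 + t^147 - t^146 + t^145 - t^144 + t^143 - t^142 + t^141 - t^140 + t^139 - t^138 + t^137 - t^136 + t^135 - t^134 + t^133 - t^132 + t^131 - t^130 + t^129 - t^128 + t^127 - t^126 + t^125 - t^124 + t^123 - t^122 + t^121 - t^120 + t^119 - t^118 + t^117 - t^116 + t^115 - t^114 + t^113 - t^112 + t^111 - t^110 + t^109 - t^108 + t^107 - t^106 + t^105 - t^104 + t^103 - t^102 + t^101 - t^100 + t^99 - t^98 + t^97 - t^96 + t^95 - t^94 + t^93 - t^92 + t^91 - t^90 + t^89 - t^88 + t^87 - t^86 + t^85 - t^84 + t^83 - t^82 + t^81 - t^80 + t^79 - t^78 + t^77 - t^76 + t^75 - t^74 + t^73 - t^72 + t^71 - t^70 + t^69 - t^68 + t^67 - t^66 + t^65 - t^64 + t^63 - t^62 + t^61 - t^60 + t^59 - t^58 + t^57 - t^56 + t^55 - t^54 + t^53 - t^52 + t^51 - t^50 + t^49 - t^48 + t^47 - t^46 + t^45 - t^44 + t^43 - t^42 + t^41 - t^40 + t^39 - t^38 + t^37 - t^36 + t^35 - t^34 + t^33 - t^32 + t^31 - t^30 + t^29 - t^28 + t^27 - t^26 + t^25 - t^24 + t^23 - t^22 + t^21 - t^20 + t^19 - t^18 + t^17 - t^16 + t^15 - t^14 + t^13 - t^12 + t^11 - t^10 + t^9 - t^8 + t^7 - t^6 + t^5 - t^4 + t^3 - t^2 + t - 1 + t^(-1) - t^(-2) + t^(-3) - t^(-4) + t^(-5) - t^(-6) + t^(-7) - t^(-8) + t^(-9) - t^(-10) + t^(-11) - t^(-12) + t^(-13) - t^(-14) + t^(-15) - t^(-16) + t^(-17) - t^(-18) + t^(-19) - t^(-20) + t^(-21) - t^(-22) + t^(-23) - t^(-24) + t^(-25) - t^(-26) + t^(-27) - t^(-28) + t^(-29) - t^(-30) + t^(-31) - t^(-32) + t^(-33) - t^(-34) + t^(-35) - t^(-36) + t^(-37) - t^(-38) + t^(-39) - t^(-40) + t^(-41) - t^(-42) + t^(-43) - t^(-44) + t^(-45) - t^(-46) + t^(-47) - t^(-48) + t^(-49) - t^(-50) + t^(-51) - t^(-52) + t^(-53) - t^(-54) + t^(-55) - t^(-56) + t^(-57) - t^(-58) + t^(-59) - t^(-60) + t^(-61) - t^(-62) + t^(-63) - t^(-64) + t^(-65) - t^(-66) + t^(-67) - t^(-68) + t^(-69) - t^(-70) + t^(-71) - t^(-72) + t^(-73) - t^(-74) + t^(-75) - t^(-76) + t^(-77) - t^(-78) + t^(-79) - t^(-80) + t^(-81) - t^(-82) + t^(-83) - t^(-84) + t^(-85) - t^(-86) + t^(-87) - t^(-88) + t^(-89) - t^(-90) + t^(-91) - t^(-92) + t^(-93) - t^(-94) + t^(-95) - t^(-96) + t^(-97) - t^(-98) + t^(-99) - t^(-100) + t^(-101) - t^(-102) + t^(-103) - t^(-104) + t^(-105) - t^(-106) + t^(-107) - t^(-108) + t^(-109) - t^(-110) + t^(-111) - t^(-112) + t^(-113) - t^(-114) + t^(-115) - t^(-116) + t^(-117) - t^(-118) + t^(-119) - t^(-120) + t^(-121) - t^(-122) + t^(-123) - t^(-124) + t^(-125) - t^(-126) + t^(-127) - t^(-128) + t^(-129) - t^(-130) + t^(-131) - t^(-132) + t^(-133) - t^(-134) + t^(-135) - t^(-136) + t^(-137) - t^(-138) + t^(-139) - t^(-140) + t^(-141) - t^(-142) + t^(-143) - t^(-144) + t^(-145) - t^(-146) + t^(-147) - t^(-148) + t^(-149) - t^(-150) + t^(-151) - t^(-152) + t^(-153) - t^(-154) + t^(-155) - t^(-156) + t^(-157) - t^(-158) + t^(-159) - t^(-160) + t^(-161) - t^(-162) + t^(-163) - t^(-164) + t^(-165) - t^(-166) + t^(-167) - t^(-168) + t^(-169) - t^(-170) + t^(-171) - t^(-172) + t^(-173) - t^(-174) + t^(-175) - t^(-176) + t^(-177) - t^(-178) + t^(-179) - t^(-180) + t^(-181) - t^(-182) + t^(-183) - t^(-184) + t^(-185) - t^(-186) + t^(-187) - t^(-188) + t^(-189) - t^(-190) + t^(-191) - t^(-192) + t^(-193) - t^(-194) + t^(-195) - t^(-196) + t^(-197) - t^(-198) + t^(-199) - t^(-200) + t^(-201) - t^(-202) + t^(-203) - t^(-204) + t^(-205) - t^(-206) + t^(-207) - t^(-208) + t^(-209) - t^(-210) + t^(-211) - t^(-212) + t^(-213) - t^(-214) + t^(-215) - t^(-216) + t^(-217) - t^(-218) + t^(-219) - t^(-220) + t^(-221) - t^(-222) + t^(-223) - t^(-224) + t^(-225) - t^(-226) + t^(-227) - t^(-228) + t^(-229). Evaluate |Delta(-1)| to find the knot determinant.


Step 1: The polynomial has 459 terms with alternating signs, exponents from 229 down to -229.
Step 2: Substitute t = -1. The i-th term has coefficient (-1)^i and exponent (m-i),
  so its value is (-1)^i * (-1)^(m-i) = (-1)^m = -1 for every i.
Step 3: All 459 terms equal -1, so Delta(-1) = 459 * (-1) = -459
Step 4: |Delta(-1)| = 459

459


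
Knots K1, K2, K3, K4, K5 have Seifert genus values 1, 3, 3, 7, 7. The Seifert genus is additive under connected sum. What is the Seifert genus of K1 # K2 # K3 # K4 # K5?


The Seifert genus is additive under connected sum.
Seifert genus(K1 # K2 # K3 # K4 # K5) = (1) + (3) + (3) + (7) + (7)
= 21

21


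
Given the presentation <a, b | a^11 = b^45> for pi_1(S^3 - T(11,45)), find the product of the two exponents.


The relation is a^11 = b^45.
Product of exponents = 11 * 45
= 495

495


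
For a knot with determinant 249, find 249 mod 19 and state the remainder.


Step 1: A knot is p-colorable if and only if p divides its determinant.
Step 2: Compute 249 mod 19.
249 = 13 * 19 + 2
Step 3: 249 mod 19 = 2
Step 4: The knot is 19-colorable: no

2


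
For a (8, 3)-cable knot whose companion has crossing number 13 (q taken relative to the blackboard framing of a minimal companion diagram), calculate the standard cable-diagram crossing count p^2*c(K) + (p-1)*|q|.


Step 1: Each of the c(K) crossings of the companion diagram becomes p*p = p^2 crossings among the p parallel strands, and each of the |q| twists s_1 s_2 ... s_(p-1) adds (p-1) crossings.
  Crossings = p^2 * c(K) + (p-1)*|q|
Step 2: = 8^2 * 13 + (8-1)*3
Step 3: = 64*13 + 7*3
Step 4: = 832 + 21 = 853

853


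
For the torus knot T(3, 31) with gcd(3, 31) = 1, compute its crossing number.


For a torus knot T(p, q) with gcd(p,q)=1,
the crossing number is min(p*(q-1), q*(p-1)).
p*(q-1) = 3*30 = 90
q*(p-1) = 31*2 = 62
min(90, 62) = 62

62


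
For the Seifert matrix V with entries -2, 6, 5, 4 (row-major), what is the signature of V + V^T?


Step 1: V + V^T = [[-4, 11], [11, 8]]
Step 2: trace = 4, det = -153
Step 3: Discriminant = 4^2 - 4*(-153) = 628
Step 4: Eigenvalues: 14.53, -10.53
Step 5: Signature = (# positive eigenvalues) - (# negative eigenvalues) = 0

0


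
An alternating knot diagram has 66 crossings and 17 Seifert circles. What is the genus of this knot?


For alternating knots, g = (c - s + 1)/2.
= (66 - 17 + 1)/2
= 50/2 = 25

25


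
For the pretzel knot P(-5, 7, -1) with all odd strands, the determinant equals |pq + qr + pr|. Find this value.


Step 1: Compute pq + qr + pr.
pq = (-5)*7 = -35
qr = 7*(-1) = -7
pr = (-5)*(-1) = 5
pq + qr + pr = -35 + (-7) + 5 = -37
Step 2: Take absolute value.
det(P(-5,7,-1)) = |-37| = 37

37


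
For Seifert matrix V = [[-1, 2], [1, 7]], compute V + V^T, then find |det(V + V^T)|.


Step 1: Form V + V^T where V = [[-1, 2], [1, 7]]
  V^T = [[-1, 1], [2, 7]]
  V + V^T = [[-2, 3], [3, 14]]
Step 2: det(V + V^T) = (-2)*14 - 3*3
  = -28 - 9 = -37
Step 3: Knot determinant = |det(V + V^T)| = |-37| = 37

37


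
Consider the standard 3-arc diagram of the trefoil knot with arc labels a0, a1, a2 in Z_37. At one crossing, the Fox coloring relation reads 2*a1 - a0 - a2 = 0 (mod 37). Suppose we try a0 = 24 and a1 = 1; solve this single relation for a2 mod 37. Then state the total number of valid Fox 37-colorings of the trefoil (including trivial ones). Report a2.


Step 1: Apply the given crossing relation 2*a1 - a0 - a2 = 0 (mod 37).
  a2 = 2*a1 - a0 mod 37
  a2 = 2*1 - 24 mod 37
  a2 = 2 - 24 mod 37
  a2 = -22 mod 37 = 15
Step 2: The trefoil has determinant 3.
  Number of Fox p-colorings (p prime) is p^2 if p = 3, else p.
  Since 37 does not divide 3, only trivial (constant) colorings exist.
  (So the trial a0 = 24, a1 = 1 with a0 != a1 does NOT extend to a valid coloring of the whole trefoil: the other two crossing relations require 3*(a1 - a0) = 0 (mod 37), which fails.)
  Total colorings = 37
Step 3: a2 = 15, total Fox 37-colorings = 37

15


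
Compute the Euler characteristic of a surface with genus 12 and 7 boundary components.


chi = 2 - 2g - b
= 2 - 2*12 - 7
= 2 - 24 - 7 = -29

-29


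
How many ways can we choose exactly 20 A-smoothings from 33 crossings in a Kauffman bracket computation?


We choose which 20 of 33 crossings get A-smoothings.
C(33, 20) = 33! / (20! * 13!)
= 573166440

573166440


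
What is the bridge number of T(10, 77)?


The bridge number of T(p,q) is min(p,q).
min(10, 77) = 10

10


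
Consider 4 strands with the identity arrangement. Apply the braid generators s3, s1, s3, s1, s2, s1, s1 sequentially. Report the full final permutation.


Starting with identity [1, 2, 3, 4].
Apply generators in sequence:
  After s3: [1, 2, 4, 3]
  After s1: [2, 1, 4, 3]
  After s3: [2, 1, 3, 4]
  After s1: [1, 2, 3, 4]
  After s2: [1, 3, 2, 4]
  After s1: [3, 1, 2, 4]
  After s1: [1, 3, 2, 4]
Final permutation: [1, 3, 2, 4]

[1, 3, 2, 4]


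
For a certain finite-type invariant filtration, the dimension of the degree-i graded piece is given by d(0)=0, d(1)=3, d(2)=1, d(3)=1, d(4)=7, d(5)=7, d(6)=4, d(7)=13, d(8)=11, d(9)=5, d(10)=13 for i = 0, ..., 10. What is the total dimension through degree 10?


Total dimension = d(0) + d(1) + ... + d(10)
= 0 + 3 + 1 + 1 + 7 + 7 + 4 + 13 + 11 + 5 + 13
= 65

65


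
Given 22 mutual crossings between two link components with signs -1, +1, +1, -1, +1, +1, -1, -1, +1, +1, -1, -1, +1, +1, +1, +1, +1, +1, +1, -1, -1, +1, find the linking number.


Step 1: Count positive crossings: 14
Step 2: Count negative crossings: 8
Step 3: Sum of signs = 14 - 8 = 6
Step 4: Linking number = sum/2 = 6/2 = 3

3


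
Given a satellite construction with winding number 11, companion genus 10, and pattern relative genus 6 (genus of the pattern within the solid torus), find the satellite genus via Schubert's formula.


Schubert: g(satellite) = g_rel(pattern) + |winding| * g(companion),
where g_rel(pattern) is the genus of the pattern relative to the solid torus.
= 6 + 11 * 10
= 6 + 110 = 116

116


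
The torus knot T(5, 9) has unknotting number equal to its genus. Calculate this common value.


For a torus knot T(p,q), both the unknotting number and genus equal (p-1)(q-1)/2.
= (5-1)(9-1)/2
= 4*8/2
= 32/2 = 16

16


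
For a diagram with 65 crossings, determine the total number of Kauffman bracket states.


Each crossing contributes 2 choices (A-smoothing or B-smoothing).
Total states = 2^65 = 36893488147419103232

36893488147419103232


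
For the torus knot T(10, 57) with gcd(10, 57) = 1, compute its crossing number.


For a torus knot T(p, q) with gcd(p,q)=1,
the crossing number is min(p*(q-1), q*(p-1)).
p*(q-1) = 10*56 = 560
q*(p-1) = 57*9 = 513
min(560, 513) = 513

513


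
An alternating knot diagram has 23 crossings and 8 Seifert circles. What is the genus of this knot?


For alternating knots, g = (c - s + 1)/2.
= (23 - 8 + 1)/2
= 16/2 = 8

8


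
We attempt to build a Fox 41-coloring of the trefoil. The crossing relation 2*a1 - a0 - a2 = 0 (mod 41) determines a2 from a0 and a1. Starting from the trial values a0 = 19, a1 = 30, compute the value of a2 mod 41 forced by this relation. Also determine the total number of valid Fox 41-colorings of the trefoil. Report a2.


Step 1: Apply the given crossing relation 2*a1 - a0 - a2 = 0 (mod 41).
  a2 = 2*a1 - a0 mod 41
  a2 = 2*30 - 19 mod 41
  a2 = 60 - 19 mod 41
  a2 = 41 mod 41 = 0
Step 2: The trefoil has determinant 3.
  Number of Fox p-colorings (p prime) is p^2 if p = 3, else p.
  Since 41 does not divide 3, only trivial (constant) colorings exist.
  (So the trial a0 = 19, a1 = 30 with a0 != a1 does NOT extend to a valid coloring of the whole trefoil: the other two crossing relations require 3*(a1 - a0) = 0 (mod 41), which fails.)
  Total colorings = 41
Step 3: a2 = 0, total Fox 41-colorings = 41

0


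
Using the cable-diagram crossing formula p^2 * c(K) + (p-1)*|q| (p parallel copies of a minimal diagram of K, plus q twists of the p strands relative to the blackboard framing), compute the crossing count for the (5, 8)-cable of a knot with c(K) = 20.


Step 1: Each of the c(K) crossings of the companion diagram becomes p*p = p^2 crossings among the p parallel strands, and each of the |q| twists s_1 s_2 ... s_(p-1) adds (p-1) crossings.
  Crossings = p^2 * c(K) + (p-1)*|q|
Step 2: = 5^2 * 20 + (5-1)*8
Step 3: = 25*20 + 4*8
Step 4: = 500 + 32 = 532

532


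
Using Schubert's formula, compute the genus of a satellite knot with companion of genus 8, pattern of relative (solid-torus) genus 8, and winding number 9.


Schubert: g(satellite) = g_rel(pattern) + |winding| * g(companion),
where g_rel(pattern) is the genus of the pattern relative to the solid torus.
= 8 + 9 * 8
= 8 + 72 = 80

80


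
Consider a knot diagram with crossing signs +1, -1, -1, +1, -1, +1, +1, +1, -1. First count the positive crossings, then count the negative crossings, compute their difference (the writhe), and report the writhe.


Step 1: Count positive crossings (+1).
Positive crossings: 5
Step 2: Count negative crossings (-1).
Negative crossings: 4
Step 3: Writhe = (positive) - (negative)
w = 5 - 4 = 1
Step 4: |w| = 1, and w is positive

1


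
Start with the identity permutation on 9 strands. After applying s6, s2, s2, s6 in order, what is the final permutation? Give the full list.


Starting with identity [1, 2, 3, 4, 5, 6, 7, 8, 9].
Apply generators in sequence:
  After s6: [1, 2, 3, 4, 5, 7, 6, 8, 9]
  After s2: [1, 3, 2, 4, 5, 7, 6, 8, 9]
  After s2: [1, 2, 3, 4, 5, 7, 6, 8, 9]
  After s6: [1, 2, 3, 4, 5, 6, 7, 8, 9]
Final permutation: [1, 2, 3, 4, 5, 6, 7, 8, 9]

[1, 2, 3, 4, 5, 6, 7, 8, 9]


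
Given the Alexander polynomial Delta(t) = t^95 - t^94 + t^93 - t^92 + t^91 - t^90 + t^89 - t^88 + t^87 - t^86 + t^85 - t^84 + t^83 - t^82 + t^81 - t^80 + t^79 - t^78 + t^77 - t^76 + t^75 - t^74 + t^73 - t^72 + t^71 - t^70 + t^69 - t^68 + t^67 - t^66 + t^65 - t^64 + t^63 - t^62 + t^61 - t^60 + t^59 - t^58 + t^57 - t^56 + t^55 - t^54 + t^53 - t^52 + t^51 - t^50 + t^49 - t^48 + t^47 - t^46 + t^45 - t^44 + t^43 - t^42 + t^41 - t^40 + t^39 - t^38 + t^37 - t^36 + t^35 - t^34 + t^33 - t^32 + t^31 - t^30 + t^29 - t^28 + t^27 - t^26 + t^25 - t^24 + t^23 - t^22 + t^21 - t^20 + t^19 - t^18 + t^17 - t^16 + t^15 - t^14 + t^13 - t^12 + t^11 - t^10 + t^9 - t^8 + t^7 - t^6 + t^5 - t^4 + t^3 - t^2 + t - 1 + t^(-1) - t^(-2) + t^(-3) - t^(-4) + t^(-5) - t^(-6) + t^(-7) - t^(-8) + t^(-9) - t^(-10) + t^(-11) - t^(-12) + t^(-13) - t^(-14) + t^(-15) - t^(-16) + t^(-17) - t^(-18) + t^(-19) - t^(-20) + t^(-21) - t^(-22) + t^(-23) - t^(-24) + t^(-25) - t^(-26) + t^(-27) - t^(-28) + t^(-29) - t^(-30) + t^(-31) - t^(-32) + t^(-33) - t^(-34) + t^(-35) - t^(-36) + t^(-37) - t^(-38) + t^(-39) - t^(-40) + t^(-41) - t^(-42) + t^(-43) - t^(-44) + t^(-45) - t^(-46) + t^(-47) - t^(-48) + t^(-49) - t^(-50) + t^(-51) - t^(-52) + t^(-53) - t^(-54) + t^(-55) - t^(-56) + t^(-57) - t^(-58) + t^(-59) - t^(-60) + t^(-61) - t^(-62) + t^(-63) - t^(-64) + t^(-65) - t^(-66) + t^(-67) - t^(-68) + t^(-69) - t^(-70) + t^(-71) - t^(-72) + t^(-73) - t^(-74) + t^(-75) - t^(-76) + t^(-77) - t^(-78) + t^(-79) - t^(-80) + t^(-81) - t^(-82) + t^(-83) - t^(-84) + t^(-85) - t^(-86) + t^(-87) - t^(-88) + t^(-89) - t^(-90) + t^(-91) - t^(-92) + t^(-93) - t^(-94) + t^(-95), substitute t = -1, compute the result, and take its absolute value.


Step 1: The polynomial has 191 terms with alternating signs, exponents from 95 down to -95.
Step 2: Substitute t = -1. The i-th term has coefficient (-1)^i and exponent (m-i),
  so its value is (-1)^i * (-1)^(m-i) = (-1)^m = -1 for every i.
Step 3: All 191 terms equal -1, so Delta(-1) = 191 * (-1) = -191
Step 4: |Delta(-1)| = 191

191


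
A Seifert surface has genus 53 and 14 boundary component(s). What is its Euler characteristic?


chi = 2 - 2g - b
= 2 - 2*53 - 14
= 2 - 106 - 14 = -118

-118


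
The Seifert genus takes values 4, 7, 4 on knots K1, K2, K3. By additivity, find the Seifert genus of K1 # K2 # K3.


The Seifert genus is additive under connected sum.
Seifert genus(K1 # K2 # K3) = (4) + (7) + (4)
= 15

15


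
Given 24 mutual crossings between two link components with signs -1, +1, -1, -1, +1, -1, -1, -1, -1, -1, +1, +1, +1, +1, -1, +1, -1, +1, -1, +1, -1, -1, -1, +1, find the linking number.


Step 1: Count positive crossings: 10
Step 2: Count negative crossings: 14
Step 3: Sum of signs = 10 - 14 = -4
Step 4: Linking number = sum/2 = -4/2 = -2

-2


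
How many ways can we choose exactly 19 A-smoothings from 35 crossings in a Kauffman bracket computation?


We choose which 19 of 35 crossings get A-smoothings.
C(35, 19) = 35! / (19! * 16!)
= 4059928950

4059928950


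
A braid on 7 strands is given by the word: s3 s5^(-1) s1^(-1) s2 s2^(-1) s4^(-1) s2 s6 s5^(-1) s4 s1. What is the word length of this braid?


The word length counts the number of generators (including inverses).
Listing each generator: s3, s5^(-1), s1^(-1), s2, s2^(-1), s4^(-1), s2, s6, s5^(-1), s4, s1
There are 11 generators in this braid word.

11


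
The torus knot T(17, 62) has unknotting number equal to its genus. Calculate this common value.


For a torus knot T(p,q), both the unknotting number and genus equal (p-1)(q-1)/2.
= (17-1)(62-1)/2
= 16*61/2
= 976/2 = 488

488


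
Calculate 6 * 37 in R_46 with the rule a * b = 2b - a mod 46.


6 * 37 = 2*37 - 6 mod 46
= 74 - 6 mod 46
= 68 mod 46 = 22

22


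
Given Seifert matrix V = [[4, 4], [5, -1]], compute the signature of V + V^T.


Step 1: V + V^T = [[8, 9], [9, -2]]
Step 2: trace = 6, det = -97
Step 3: Discriminant = 6^2 - 4*(-97) = 424
Step 4: Eigenvalues: 13.2956, -7.29563
Step 5: Signature = (# positive eigenvalues) - (# negative eigenvalues) = 0

0


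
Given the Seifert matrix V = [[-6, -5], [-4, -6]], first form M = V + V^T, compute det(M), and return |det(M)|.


Step 1: Form V + V^T where V = [[-6, -5], [-4, -6]]
  V^T = [[-6, -4], [-5, -6]]
  V + V^T = [[-12, -9], [-9, -12]]
Step 2: det(V + V^T) = (-12)*(-12) - (-9)*(-9)
  = 144 - 81 = 63
Step 3: Knot determinant = |det(V + V^T)| = |63| = 63

63


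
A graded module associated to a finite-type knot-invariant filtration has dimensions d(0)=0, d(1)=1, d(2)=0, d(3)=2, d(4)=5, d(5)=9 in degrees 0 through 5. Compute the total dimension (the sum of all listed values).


Total dimension = d(0) + d(1) + ... + d(5)
= 0 + 1 + 0 + 2 + 5 + 9
= 17

17


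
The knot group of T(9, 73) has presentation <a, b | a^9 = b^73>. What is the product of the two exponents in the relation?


The relation is a^9 = b^73.
Product of exponents = 9 * 73
= 657

657


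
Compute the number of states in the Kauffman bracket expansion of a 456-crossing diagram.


Each crossing contributes 2 choices (A-smoothing or B-smoothing).
Total states = 2^456 = 186070713419675363980626894819329160794532188335953423432061490990243657757029868371504908982723472783555205531204141550984858016925351936

186070713419675363980626894819329160794532188335953423432061490990243657757029868371504908982723472783555205531204141550984858016925351936


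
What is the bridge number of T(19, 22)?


The bridge number of T(p,q) is min(p,q).
min(19, 22) = 19

19


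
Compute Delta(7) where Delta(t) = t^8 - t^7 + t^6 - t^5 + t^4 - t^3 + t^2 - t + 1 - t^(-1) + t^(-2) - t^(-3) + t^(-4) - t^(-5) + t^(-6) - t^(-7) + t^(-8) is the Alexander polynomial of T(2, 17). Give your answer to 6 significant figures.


Substituting t = 7 into Delta(t) = t^8 - t^7 + t^6 - t^5 + t^4 - t^3 + t^2 - t + 1 - t^(-1) + t^(-2) - t^(-3) + t^(-4) - t^(-5) + t^(-6) - t^(-7) + t^(-8):
Term values: (5764801) + (-823543) + (117649) + (-16807) + (2401) + (-343) + (49) + (-7) + (1) + (-0.142857) + (0.0204082) + (-0.00291545) + (0.000416493) + (-5.9499e-05) + (8.49986e-06) + (-1.21427e-06) + (1.73467e-07)
Sum = 5044200.875
Rounded to 6 significant figures: 5.0442e+06

5.0442e+06


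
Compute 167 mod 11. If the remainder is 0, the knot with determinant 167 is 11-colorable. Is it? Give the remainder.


Step 1: A knot is p-colorable if and only if p divides its determinant.
Step 2: Compute 167 mod 11.
167 = 15 * 11 + 2
Step 3: 167 mod 11 = 2
Step 4: The knot is 11-colorable: no

2


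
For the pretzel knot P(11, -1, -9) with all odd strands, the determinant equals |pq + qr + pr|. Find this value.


Step 1: Compute pq + qr + pr.
pq = 11*(-1) = -11
qr = (-1)*(-9) = 9
pr = 11*(-9) = -99
pq + qr + pr = -11 + 9 + (-99) = -101
Step 2: Take absolute value.
det(P(11,-1,-9)) = |-101| = 101

101


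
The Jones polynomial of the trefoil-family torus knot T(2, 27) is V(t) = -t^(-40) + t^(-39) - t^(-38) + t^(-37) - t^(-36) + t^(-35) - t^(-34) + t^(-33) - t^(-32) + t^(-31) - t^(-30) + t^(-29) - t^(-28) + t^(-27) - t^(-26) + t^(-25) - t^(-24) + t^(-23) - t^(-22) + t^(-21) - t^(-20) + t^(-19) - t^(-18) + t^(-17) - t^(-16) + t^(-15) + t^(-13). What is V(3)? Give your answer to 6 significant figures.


Substituting t = 3 into V(t) = -t^(-40) + t^(-39) - t^(-38) + t^(-37) - t^(-36) + t^(-35) - t^(-34) + t^(-33) - t^(-32) + t^(-31) - t^(-30) + t^(-29) - t^(-28) + t^(-27) - t^(-26) + t^(-25) - t^(-24) + t^(-23) - t^(-22) + t^(-21) - t^(-20) + t^(-19) - t^(-18) + t^(-17) - t^(-16) + t^(-15) + t^(-13):
  (-)t^(-40) = -8.22526e-20
  (+)t^(-39) = 2.46758e-19
  (-)t^(-38) = -7.40274e-19
  (+)t^(-37) = 2.22082e-18
  (-)t^(-36) = -6.66246e-18
  (+)t^(-35) = 1.99874e-17
  (-)t^(-34) = -5.99622e-17
  (+)t^(-33) = 1.79887e-16
  (-)t^(-32) = -5.3966e-16
  (+)t^(-31) = 1.61898e-15
  (-)t^(-30) = -4.85694e-15
  (+)t^(-29) = 1.45708e-14
  (-)t^(-28) = -4.37124e-14
  (+)t^(-27) = 1.31137e-13
  (-)t^(-26) = -3.93412e-13
  (+)t^(-25) = 1.18024e-12
  (-)t^(-24) = -3.54071e-12
  (+)t^(-23) = 1.06221e-11
  (-)t^(-22) = -3.18664e-11
  (+)t^(-21) = 9.55991e-11
  (-)t^(-20) = -2.86797e-10
  (+)t^(-19) = 8.60392e-10
  (-)t^(-18) = -2.58117e-09
  (+)t^(-17) = 7.74352e-09
  (-)t^(-16) = -2.32306e-08
  (+)t^(-15) = 6.96917e-08
  (+)t^(-13) = 6.27225e-07
Sum = (-8.22526e-20) + (2.46758e-19) + (-7.40274e-19) + (2.22082e-18) + (-6.66246e-18) + (1.99874e-17) + (-5.99622e-17) + (1.79887e-16) + (-5.3966e-16) + (1.61898e-15) + (-4.85694e-15) + (1.45708e-14) + (-4.37124e-14) + (1.31137e-13) + (-3.93412e-13) + (1.18024e-12) + (-3.54071e-12) + (1.06221e-11) + (-3.18664e-11) + (9.55991e-11) + (-2.86797e-10) + (8.60392e-10) + (-2.58117e-09) + (7.74352e-09) + (-2.32306e-08) + (6.96917e-08) + (6.27225e-07)
= 6.794942639e-07
Rounded to 6 significant figures: 6.79494e-07

6.79494e-07
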